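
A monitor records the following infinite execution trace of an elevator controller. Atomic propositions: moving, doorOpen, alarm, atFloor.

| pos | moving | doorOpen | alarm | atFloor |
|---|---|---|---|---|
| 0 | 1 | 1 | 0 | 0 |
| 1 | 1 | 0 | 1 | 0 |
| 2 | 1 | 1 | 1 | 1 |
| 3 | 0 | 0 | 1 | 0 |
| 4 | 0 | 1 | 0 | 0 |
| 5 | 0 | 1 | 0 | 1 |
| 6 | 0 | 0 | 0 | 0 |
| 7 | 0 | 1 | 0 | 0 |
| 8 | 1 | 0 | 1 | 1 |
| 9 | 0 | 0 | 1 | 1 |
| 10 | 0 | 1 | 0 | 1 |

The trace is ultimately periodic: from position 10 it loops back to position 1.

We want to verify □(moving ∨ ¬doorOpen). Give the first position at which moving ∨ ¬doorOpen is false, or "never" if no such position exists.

Check moving ∨ ¬doorOpen at each position in order: 0 ✓, 1 ✓, 2 ✓, 3 ✓.
At position 4 the labels are {doorOpen}, so moving ∨ ¬doorOpen is false there. This is the first violation.

4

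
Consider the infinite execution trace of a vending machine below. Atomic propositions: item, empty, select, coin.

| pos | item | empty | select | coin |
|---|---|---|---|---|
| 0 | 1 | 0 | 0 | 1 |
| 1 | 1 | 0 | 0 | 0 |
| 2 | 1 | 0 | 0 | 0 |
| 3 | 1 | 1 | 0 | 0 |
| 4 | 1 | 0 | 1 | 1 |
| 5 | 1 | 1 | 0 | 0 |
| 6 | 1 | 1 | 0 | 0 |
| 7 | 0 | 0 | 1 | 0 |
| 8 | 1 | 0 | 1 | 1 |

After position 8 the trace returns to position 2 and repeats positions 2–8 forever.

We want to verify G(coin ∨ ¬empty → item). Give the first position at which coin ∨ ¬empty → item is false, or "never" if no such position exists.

7

Check coin ∨ ¬empty → item at each position in order: 0 ✓, 1 ✓, 2 ✓, 3 ✓, 4 ✓, 5 ✓, 6 ✓.
At position 7 the labels are {select}, so coin ∨ ¬empty → item is false there. This is the first violation.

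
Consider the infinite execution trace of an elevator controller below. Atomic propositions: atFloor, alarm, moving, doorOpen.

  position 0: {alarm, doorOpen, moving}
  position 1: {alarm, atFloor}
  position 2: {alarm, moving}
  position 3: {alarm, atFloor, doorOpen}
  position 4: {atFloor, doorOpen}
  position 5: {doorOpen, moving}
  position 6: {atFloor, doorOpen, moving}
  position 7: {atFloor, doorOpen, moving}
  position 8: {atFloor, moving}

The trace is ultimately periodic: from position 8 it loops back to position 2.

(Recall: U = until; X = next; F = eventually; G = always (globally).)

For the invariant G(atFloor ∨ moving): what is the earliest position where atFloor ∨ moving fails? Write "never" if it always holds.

atFloor ∨ moving holds at every position 0..8, and those are all the positions the trace ever visits, so the invariant G(atFloor ∨ moving) is never violated.

never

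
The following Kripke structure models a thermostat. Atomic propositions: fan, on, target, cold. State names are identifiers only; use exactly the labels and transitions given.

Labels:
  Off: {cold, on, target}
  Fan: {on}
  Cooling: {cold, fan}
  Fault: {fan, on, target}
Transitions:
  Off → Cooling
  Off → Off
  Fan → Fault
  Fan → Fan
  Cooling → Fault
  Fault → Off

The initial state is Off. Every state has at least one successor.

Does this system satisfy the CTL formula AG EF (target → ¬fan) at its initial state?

Yes

States satisfying EF (target → ¬fan): {Off, Fan, Cooling, Fault}.
States satisfying AG EF (target → ¬fan): {Off, Fan, Cooling, Fault}.
Every state reachable from Off satisfies EF (target → ¬fan).
Off ∈ Sat(AG EF (target → ¬fan)).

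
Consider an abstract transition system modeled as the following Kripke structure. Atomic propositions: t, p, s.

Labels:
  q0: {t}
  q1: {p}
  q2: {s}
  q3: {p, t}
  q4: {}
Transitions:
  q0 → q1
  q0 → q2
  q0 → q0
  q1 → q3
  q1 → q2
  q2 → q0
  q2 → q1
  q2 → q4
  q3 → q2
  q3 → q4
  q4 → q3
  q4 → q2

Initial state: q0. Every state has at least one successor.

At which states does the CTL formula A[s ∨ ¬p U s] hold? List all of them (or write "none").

States satisfying s ∨ ¬p: {q0, q2, q4}.
States satisfying s: {q2}.
States satisfying A[s ∨ ¬p U s]: {q2}.

{q2}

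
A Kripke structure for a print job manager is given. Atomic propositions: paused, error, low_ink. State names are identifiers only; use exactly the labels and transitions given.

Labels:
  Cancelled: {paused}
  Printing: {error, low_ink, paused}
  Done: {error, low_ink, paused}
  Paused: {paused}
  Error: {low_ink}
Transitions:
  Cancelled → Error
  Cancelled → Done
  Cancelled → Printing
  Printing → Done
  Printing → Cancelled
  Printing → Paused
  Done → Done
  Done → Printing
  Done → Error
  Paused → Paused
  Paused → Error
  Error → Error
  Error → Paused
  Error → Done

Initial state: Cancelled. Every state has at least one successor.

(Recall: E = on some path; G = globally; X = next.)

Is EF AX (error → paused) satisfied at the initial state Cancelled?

Satisfied

States satisfying AX (error → paused): {Cancelled, Printing, Done, Paused, Error}.
States satisfying EF AX (error → paused): {Cancelled, Printing, Done, Paused, Error}.
Some path from Cancelled reaches a state where AX (error → paused) holds.
Cancelled ∈ Sat(EF AX (error → paused)).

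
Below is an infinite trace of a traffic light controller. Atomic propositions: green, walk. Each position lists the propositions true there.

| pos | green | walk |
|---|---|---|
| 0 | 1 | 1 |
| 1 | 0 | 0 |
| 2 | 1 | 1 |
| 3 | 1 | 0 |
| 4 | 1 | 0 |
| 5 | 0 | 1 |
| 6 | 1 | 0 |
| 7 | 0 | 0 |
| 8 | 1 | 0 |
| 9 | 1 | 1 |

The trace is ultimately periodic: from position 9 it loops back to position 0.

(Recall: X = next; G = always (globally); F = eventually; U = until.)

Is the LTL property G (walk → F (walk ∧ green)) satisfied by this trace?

walk → F (walk ∧ green) holds at every position 0..9, and those are all positions ever visited, so G (walk → F (walk ∧ green)) holds.
Positions where walk holds: 0, 2, 5, 9.
Check F (walk ∧ green) at each: 0→ok, 2→ok, 5→ok, 9→ok.

Satisfied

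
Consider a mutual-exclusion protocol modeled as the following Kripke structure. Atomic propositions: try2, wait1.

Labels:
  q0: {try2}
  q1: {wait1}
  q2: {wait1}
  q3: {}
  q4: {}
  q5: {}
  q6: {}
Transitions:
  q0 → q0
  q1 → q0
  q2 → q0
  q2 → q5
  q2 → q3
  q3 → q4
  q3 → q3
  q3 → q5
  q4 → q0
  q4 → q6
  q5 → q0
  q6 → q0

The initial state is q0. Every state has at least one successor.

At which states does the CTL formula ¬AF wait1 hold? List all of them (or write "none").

{q0, q3, q4, q5, q6}

States satisfying wait1: {q1, q2}.
States satisfying AF wait1: {q1, q2}.
States satisfying ¬AF wait1: {q0, q3, q4, q5, q6}.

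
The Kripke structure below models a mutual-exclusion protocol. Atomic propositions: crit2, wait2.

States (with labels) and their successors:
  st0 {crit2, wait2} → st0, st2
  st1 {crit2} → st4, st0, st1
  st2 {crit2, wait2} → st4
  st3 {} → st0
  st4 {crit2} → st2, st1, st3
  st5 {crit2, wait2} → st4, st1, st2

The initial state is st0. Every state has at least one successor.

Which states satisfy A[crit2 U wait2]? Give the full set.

States satisfying crit2: {st0, st1, st2, st4, st5}.
States satisfying wait2: {st0, st2, st5}.
States satisfying A[crit2 U wait2]: {st0, st2, st5}.

{st0, st2, st5}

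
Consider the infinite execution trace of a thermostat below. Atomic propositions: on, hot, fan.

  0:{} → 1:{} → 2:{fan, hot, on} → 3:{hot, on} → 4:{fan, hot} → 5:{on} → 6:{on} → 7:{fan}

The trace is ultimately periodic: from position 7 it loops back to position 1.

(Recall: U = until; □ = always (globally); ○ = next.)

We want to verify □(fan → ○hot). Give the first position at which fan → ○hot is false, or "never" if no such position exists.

Check fan → ○hot at each position in order: 0 ✓, 1 ✓, 2 ✓, 3 ✓.
At position 4 the labels are {fan, hot} and the next position 5 has {on}, so fan → ○hot is false there. This is the first violation.

4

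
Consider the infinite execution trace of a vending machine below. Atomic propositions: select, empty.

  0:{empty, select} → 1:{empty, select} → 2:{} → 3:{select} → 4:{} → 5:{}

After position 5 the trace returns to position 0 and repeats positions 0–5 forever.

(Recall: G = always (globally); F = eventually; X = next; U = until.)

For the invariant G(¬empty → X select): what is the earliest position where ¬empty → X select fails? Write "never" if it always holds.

Check ¬empty → X select at each position in order: 0 ✓, 1 ✓, 2 ✓.
At position 3 the labels are {select} and the next position 4 has {}, so ¬empty → X select is false there. This is the first violation.

3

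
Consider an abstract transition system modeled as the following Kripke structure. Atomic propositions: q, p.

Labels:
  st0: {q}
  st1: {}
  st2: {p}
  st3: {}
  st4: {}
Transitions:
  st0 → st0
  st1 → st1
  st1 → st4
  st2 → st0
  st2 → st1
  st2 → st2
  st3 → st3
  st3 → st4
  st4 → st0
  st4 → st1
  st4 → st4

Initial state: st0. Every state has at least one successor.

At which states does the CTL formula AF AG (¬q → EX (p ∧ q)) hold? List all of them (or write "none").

States satisfying AG (¬q → EX (p ∧ q)): {st0}.
States satisfying AF AG (¬q → EX (p ∧ q)): {st0}.

{st0}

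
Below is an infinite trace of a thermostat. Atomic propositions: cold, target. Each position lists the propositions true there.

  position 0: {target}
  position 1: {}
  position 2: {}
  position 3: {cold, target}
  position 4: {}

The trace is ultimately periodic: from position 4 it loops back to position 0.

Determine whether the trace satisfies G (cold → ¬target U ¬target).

cold → ¬target U ¬target must hold at every position from 0 onward. It fails at position 3, so G (cold → ¬target U ¬target) is false.
Positions where cold holds: 3.
Check ¬target U ¬target at each: 3→fails.

Does not hold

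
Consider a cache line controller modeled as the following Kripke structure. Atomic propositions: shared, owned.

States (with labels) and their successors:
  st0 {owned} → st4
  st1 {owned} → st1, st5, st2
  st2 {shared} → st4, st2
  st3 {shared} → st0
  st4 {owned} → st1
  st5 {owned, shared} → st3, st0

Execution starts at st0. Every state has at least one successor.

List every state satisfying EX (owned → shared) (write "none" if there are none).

{st1, st2, st5}

States satisfying owned → shared: {st2, st3, st5}.
States satisfying EX (owned → shared): {st1, st2, st5}.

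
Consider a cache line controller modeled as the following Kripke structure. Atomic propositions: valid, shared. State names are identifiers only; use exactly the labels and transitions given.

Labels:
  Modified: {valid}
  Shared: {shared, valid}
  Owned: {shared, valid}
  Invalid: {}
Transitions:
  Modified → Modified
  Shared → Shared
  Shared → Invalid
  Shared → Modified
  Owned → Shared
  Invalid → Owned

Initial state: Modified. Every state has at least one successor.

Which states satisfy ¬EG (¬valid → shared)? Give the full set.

States satisfying ¬valid → shared: {Modified, Shared, Owned}.
States satisfying EG (¬valid → shared): {Modified, Shared, Owned}.
States satisfying ¬EG (¬valid → shared): {Invalid}.

{Invalid}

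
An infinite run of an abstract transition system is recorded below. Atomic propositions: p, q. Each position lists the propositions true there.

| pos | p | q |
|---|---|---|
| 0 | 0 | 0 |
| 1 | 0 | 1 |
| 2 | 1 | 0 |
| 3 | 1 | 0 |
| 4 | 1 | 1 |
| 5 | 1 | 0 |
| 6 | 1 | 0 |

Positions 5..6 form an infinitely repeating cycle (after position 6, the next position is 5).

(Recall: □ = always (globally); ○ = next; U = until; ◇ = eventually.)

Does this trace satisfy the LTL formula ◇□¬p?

No

□¬p is false at every position 0..6, so it never becomes true and ◇□¬p fails.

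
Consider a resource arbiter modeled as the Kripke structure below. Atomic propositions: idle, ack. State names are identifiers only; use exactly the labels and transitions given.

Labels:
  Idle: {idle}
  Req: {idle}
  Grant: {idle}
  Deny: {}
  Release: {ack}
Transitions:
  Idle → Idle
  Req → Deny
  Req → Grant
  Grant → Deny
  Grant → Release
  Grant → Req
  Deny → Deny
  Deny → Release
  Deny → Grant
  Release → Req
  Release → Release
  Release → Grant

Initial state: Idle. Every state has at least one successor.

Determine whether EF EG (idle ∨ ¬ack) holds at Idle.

States satisfying EG (idle ∨ ¬ack): {Idle, Req, Grant, Deny}.
States satisfying EF EG (idle ∨ ¬ack): {Idle, Req, Grant, Deny, Release}.
Some path from Idle reaches a state where EG (idle ∨ ¬ack) holds.
Idle ∈ Sat(EF EG (idle ∨ ¬ack)).

Holds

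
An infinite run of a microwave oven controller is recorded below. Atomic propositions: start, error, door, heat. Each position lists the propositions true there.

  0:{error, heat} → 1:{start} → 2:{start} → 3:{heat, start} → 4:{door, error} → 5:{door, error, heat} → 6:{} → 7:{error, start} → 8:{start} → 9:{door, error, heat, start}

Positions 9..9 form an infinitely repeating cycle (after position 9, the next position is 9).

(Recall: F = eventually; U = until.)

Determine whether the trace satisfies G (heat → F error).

heat → F error holds at every position 0..9, and those are all positions ever visited, so G (heat → F error) holds.
Positions where heat holds: 0, 3, 5, 9.
Check F error at each: 0→ok, 3→ok, 5→ok, 9→ok.

Holds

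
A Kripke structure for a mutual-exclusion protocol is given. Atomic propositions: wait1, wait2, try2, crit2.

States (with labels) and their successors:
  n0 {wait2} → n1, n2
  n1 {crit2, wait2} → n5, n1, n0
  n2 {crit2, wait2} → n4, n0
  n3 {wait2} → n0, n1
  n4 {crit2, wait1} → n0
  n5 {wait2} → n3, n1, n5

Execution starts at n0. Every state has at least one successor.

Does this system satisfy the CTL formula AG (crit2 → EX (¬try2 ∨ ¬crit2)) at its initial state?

Yes

States satisfying crit2 → EX (¬try2 ∨ ¬crit2): {n0, n1, n2, n3, n4, n5}.
States satisfying AG (crit2 → EX (¬try2 ∨ ¬crit2)): {n0, n1, n2, n3, n4, n5}.
Every state reachable from n0 satisfies crit2 → EX (¬try2 ∨ ¬crit2).
n0 ∈ Sat(AG (crit2 → EX (¬try2 ∨ ¬crit2))).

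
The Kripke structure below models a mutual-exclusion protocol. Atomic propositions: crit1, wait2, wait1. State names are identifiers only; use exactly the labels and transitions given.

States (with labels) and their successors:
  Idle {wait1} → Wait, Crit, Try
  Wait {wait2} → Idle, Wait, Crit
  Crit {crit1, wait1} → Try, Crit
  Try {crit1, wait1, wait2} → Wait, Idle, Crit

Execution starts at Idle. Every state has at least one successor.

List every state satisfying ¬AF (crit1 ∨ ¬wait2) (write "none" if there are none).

{Wait}

States satisfying crit1 ∨ ¬wait2: {Idle, Crit, Try}.
States satisfying AF (crit1 ∨ ¬wait2): {Idle, Crit, Try}.
States satisfying ¬AF (crit1 ∨ ¬wait2): {Wait}.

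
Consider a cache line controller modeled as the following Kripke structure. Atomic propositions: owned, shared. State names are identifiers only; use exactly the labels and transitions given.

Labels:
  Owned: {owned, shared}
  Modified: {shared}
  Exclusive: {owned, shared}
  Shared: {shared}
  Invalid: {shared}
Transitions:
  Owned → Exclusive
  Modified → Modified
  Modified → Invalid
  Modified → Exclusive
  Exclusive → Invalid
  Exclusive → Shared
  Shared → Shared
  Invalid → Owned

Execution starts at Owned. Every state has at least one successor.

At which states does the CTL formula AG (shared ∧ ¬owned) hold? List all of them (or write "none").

{Shared}

States satisfying shared ∧ ¬owned: {Modified, Shared, Invalid}.
States satisfying AG (shared ∧ ¬owned): {Shared}.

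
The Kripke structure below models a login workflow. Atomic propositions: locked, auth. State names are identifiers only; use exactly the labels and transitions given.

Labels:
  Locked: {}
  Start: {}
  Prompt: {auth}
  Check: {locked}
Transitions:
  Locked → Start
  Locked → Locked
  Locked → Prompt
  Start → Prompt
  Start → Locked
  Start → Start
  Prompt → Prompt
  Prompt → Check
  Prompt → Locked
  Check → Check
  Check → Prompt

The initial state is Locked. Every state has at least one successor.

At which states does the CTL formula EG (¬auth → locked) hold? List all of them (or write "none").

{Prompt, Check}

States satisfying ¬auth → locked: {Prompt, Check}.
States satisfying EG (¬auth → locked): {Prompt, Check}.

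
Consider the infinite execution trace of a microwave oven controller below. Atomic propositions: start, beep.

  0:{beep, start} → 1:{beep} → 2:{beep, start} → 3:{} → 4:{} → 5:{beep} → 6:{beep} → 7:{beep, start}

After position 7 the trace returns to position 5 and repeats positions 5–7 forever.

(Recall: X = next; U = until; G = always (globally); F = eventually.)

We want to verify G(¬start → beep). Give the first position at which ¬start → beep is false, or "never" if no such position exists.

3

Check ¬start → beep at each position in order: 0 ✓, 1 ✓, 2 ✓.
At position 3 the labels are {}, so ¬start → beep is false there. This is the first violation.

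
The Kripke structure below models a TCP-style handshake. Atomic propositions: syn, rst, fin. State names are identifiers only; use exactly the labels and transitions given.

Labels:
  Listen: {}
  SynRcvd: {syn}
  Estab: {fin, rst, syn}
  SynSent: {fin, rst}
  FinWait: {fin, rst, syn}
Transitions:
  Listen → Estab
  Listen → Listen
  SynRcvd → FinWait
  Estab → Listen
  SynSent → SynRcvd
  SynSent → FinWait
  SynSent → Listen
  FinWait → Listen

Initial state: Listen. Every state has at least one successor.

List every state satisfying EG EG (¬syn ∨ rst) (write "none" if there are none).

{Listen, Estab, SynSent, FinWait}

States satisfying EG (¬syn ∨ rst): {Listen, Estab, SynSent, FinWait}.
States satisfying EG EG (¬syn ∨ rst): {Listen, Estab, SynSent, FinWait}.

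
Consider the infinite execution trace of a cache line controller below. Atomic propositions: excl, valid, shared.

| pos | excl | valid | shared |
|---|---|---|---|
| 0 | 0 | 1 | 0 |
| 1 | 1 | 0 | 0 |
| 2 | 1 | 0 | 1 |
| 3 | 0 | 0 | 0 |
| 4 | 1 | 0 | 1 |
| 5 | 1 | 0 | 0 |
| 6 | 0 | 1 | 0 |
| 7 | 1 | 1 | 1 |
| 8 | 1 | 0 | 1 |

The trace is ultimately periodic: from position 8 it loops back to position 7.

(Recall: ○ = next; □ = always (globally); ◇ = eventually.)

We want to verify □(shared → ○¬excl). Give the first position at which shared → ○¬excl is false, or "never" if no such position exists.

Check shared → ○¬excl at each position in order: 0 ✓, 1 ✓, 2 ✓, 3 ✓.
At position 4 the labels are {excl, shared} and the next position 5 has {excl}, so shared → ○¬excl is false there. This is the first violation.

4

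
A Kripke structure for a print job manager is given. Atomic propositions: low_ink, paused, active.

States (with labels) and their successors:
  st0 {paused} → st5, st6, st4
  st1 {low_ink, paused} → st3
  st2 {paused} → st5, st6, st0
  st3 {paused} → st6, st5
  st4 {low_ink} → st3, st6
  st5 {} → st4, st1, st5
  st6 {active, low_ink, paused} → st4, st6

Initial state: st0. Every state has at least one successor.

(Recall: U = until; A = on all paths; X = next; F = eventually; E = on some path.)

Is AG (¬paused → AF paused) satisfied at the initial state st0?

States satisfying ¬paused → AF paused: {st0, st1, st2, st3, st4, st6}.
States satisfying AG (¬paused → AF paused): ∅.
st5 is reachable from st0 and violates ¬paused → AF paused, so AG fails at st0.
st0 ∉ Sat(AG (¬paused → AF paused)).

Violated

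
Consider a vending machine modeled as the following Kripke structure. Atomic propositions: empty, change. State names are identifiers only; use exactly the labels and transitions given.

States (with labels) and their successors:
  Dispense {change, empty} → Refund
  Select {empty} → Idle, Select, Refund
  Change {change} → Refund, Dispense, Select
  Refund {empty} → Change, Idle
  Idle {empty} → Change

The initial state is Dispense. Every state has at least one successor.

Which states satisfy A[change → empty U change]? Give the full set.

{Dispense, Change, Refund, Idle}

States satisfying change → empty: {Dispense, Select, Refund, Idle}.
States satisfying change: {Dispense, Change}.
States satisfying A[change → empty U change]: {Dispense, Change, Refund, Idle}.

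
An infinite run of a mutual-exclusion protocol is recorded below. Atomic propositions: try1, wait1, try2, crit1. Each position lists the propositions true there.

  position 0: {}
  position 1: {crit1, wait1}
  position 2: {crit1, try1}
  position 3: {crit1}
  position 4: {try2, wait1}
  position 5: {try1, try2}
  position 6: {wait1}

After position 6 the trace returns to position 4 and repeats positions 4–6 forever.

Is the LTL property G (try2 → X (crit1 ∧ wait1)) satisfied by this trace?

Violated

try2 → X (crit1 ∧ wait1) must hold at every position from 0 onward. It fails at position 4, so G (try2 → X (crit1 ∧ wait1)) is false.
Positions where try2 holds: 4, 5.
Check X (crit1 ∧ wait1) at each: 4→fails, 5→fails.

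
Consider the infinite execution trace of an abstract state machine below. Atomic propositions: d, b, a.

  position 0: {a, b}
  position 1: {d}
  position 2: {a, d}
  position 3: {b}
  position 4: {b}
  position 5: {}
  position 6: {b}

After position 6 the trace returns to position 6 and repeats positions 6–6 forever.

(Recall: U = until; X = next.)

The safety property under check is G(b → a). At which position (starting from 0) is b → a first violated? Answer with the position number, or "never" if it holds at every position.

3

Check b → a at each position in order: 0 ✓, 1 ✓, 2 ✓.
At position 3 the labels are {b}, so b → a is false there. This is the first violation.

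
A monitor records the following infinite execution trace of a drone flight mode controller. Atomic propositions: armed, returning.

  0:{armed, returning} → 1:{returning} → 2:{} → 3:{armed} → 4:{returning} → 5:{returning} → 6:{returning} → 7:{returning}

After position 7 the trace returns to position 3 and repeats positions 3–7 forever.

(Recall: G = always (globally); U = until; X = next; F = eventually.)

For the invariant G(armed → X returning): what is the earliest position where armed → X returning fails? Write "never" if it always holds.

never

armed → X returning holds at every position 0..7, and those are all the positions the trace ever visits, so the invariant G(armed → X returning) is never violated.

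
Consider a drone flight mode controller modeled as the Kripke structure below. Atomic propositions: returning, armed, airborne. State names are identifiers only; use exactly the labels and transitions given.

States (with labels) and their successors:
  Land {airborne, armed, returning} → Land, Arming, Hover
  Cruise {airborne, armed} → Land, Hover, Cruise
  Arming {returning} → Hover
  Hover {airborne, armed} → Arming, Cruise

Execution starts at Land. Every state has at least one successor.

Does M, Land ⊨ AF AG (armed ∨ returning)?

Yes

States satisfying AG (armed ∨ returning): {Land, Cruise, Arming, Hover}.
States satisfying AF AG (armed ∨ returning): {Land, Cruise, Arming, Hover}.
Land ∈ Sat(AF AG (armed ∨ returning)).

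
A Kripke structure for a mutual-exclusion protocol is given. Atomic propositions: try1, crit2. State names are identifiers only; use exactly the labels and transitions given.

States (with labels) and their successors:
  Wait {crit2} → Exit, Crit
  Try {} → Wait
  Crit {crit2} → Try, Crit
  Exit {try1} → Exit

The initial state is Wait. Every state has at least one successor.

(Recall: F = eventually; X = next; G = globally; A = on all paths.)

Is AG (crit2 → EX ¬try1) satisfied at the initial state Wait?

Yes

States satisfying crit2 → EX ¬try1: {Wait, Try, Crit, Exit}.
States satisfying AG (crit2 → EX ¬try1): {Wait, Try, Crit, Exit}.
Every state reachable from Wait satisfies crit2 → EX ¬try1.
Wait ∈ Sat(AG (crit2 → EX ¬try1)).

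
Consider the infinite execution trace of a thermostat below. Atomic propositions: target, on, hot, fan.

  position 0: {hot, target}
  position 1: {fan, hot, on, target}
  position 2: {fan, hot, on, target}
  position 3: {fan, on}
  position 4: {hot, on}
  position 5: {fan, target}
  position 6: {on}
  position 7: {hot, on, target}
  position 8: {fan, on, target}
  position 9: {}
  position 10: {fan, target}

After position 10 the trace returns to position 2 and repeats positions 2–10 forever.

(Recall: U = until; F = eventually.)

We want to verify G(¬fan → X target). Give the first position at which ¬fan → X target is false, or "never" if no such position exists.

never

¬fan → X target holds at every position 0..10, and those are all the positions the trace ever visits, so the invariant G(¬fan → X target) is never violated.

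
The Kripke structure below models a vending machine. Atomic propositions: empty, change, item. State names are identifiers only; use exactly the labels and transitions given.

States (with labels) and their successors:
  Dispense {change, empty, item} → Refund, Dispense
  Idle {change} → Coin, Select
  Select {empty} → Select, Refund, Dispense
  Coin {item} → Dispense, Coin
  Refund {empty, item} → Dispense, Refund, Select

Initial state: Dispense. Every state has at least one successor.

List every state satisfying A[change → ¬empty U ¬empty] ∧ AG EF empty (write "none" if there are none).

{Idle, Coin}

States satisfying change → ¬empty: {Idle, Select, Coin, Refund}.
States satisfying ¬empty: {Idle, Coin}.
States satisfying A[change → ¬empty U ¬empty]: {Idle, Coin}.
States satisfying EF empty: {Dispense, Idle, Select, Coin, Refund}.
States satisfying AG EF empty: {Dispense, Idle, Select, Coin, Refund}.
States satisfying A[change → ¬empty U ¬empty] ∧ AG EF empty: {Idle, Coin}.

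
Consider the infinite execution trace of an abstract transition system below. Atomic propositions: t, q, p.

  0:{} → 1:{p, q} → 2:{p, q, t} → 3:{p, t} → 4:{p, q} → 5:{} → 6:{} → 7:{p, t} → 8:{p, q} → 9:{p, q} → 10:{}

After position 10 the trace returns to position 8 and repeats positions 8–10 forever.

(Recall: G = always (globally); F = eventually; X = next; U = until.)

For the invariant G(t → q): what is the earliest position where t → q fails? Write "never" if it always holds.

Check t → q at each position in order: 0 ✓, 1 ✓, 2 ✓.
At position 3 the labels are {p, t}, so t → q is false there. This is the first violation.

3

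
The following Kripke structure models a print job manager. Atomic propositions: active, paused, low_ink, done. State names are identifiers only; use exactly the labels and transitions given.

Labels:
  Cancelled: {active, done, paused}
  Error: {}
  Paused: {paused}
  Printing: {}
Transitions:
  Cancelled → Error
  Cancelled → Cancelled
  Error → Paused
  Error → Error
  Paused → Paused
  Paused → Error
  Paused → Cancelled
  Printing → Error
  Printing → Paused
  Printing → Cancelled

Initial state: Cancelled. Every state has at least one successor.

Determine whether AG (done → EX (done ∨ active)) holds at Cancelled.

Yes

States satisfying done → EX (done ∨ active): {Cancelled, Error, Paused, Printing}.
States satisfying AG (done → EX (done ∨ active)): {Cancelled, Error, Paused, Printing}.
Every state reachable from Cancelled satisfies done → EX (done ∨ active).
Cancelled ∈ Sat(AG (done → EX (done ∨ active))).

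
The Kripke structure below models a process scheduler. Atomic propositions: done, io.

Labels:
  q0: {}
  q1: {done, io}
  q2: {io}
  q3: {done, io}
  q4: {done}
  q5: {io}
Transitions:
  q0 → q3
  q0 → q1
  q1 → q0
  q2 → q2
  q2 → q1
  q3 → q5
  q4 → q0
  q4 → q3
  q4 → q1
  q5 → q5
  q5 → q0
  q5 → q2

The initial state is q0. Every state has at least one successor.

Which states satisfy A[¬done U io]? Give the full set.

{q0, q1, q2, q3, q5}

States satisfying ¬done: {q0, q2, q5}.
States satisfying io: {q1, q2, q3, q5}.
States satisfying A[¬done U io]: {q0, q1, q2, q3, q5}.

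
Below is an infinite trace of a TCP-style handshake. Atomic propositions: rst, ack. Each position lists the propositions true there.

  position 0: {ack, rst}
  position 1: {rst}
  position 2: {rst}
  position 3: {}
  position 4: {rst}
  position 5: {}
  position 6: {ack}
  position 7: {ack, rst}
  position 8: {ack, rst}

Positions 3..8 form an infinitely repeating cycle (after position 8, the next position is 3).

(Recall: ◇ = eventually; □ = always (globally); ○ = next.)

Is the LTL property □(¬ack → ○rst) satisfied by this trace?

Does not hold

¬ack → ○rst must hold at every position from 0 onward. It fails at position 2, so □(¬ack → ○rst) is false.
Positions where ¬ack holds: 1, 2, 3, 4, 5.
Check ○rst at each: 1→ok, 2→fails, 3→ok, 4→fails, 5→fails.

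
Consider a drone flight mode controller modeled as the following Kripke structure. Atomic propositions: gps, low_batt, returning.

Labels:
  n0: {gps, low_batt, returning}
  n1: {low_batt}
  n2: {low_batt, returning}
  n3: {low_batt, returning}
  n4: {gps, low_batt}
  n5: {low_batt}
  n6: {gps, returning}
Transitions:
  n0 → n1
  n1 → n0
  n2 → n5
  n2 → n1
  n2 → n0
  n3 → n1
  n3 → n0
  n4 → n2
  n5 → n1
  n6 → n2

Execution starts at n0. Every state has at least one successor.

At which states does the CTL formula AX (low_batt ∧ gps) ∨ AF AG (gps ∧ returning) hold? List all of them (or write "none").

States satisfying low_batt ∧ gps: {n0, n4}.
States satisfying AX (low_batt ∧ gps): {n1}.
States satisfying AG (gps ∧ returning): ∅.
States satisfying AF AG (gps ∧ returning): ∅.
States satisfying AX (low_batt ∧ gps) ∨ AF AG (gps ∧ returning): {n1}.

{n1}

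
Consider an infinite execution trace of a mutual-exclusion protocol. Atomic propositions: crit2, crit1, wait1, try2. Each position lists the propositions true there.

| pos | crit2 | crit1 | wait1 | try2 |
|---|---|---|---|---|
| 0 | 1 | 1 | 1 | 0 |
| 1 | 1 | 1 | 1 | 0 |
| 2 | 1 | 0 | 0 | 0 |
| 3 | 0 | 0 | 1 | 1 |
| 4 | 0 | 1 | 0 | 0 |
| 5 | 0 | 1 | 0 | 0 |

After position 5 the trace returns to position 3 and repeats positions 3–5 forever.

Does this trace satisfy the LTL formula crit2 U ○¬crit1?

Yes

Walking from position 0: ○¬crit1 first holds at position 1, and crit2 holds at every earlier position along the way, so crit2 U ○¬crit1 holds.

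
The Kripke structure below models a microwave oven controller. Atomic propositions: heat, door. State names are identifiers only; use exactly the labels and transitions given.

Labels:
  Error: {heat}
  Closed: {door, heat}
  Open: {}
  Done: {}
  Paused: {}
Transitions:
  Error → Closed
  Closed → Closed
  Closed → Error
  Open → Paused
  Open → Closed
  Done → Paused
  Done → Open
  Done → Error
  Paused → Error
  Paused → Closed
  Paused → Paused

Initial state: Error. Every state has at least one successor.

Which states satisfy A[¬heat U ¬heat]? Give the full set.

{Open, Done, Paused}

States satisfying ¬heat: {Open, Done, Paused}.
States satisfying A[¬heat U ¬heat]: {Open, Done, Paused}.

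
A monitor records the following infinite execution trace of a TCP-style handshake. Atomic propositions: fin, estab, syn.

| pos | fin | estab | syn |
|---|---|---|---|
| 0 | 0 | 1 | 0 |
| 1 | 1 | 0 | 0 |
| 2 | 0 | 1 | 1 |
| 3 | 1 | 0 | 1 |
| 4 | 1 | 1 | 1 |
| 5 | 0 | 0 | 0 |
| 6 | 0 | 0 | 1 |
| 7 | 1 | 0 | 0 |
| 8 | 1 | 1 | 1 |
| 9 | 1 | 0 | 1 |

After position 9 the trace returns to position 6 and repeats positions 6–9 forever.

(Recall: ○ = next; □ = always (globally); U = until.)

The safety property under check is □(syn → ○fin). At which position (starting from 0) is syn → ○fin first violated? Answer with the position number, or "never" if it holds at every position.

4

Check syn → ○fin at each position in order: 0 ✓, 1 ✓, 2 ✓, 3 ✓.
At position 4 the labels are {estab, fin, syn} and the next position 5 has {}, so syn → ○fin is false there. This is the first violation.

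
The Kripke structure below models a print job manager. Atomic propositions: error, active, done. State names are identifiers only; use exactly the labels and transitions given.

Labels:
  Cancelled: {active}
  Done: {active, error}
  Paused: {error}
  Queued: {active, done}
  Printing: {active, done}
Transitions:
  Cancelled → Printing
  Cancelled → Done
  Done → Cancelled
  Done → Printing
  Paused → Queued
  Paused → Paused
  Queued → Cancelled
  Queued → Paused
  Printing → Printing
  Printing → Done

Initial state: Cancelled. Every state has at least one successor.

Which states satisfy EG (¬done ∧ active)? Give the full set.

{Cancelled, Done}

States satisfying ¬done ∧ active: {Cancelled, Done}.
States satisfying EG (¬done ∧ active): {Cancelled, Done}.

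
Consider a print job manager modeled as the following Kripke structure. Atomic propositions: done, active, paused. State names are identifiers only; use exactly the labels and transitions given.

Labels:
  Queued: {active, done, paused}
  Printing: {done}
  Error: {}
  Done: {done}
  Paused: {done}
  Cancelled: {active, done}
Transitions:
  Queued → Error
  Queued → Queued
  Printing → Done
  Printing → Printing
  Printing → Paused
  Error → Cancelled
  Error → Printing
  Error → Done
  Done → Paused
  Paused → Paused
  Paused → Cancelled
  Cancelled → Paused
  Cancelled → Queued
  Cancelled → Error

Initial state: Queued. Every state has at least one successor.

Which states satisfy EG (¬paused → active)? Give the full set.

{Queued, Cancelled}

States satisfying ¬paused → active: {Queued, Cancelled}.
States satisfying EG (¬paused → active): {Queued, Cancelled}.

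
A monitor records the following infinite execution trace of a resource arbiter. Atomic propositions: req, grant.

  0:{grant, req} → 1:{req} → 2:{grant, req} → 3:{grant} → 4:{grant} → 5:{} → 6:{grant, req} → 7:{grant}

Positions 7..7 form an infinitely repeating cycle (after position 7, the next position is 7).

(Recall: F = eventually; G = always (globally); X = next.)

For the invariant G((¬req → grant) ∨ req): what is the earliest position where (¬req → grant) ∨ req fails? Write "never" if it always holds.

Check (¬req → grant) ∨ req at each position in order: 0 ✓, 1 ✓, 2 ✓, 3 ✓, 4 ✓.
At position 5 the labels are {}, so (¬req → grant) ∨ req is false there. This is the first violation.

5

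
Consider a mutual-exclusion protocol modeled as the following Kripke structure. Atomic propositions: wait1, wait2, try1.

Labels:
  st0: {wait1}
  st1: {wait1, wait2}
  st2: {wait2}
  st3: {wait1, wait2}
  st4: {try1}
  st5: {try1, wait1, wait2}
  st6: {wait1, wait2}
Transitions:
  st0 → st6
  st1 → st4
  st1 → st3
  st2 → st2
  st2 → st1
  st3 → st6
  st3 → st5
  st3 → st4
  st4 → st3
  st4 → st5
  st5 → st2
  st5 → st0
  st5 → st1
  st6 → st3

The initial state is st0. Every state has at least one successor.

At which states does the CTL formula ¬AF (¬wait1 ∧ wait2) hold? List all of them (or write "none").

{st0, st1, st3, st4, st5, st6}

States satisfying ¬wait1 ∧ wait2: {st2}.
States satisfying AF (¬wait1 ∧ wait2): {st2}.
States satisfying ¬AF (¬wait1 ∧ wait2): {st0, st1, st3, st4, st5, st6}.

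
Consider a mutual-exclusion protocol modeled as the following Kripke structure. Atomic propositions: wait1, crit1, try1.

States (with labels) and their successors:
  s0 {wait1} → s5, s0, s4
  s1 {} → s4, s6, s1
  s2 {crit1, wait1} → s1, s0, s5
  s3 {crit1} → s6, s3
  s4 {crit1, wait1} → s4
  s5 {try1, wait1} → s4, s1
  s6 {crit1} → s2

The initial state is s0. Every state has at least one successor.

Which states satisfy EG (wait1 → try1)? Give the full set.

States satisfying wait1 → try1: {s1, s3, s5, s6}.
States satisfying EG (wait1 → try1): {s1, s3, s5}.

{s1, s3, s5}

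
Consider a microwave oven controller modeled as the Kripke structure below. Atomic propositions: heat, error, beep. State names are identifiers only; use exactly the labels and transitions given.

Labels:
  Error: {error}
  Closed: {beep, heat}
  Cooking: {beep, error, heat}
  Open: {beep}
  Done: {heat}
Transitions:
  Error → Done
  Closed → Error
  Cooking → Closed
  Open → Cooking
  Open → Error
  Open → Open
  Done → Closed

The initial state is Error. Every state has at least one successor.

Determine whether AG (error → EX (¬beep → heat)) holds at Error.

Satisfied

States satisfying error → EX (¬beep → heat): {Error, Closed, Cooking, Open, Done}.
States satisfying AG (error → EX (¬beep → heat)): {Error, Closed, Cooking, Open, Done}.
Every state reachable from Error satisfies error → EX (¬beep → heat).
Error ∈ Sat(AG (error → EX (¬beep → heat))).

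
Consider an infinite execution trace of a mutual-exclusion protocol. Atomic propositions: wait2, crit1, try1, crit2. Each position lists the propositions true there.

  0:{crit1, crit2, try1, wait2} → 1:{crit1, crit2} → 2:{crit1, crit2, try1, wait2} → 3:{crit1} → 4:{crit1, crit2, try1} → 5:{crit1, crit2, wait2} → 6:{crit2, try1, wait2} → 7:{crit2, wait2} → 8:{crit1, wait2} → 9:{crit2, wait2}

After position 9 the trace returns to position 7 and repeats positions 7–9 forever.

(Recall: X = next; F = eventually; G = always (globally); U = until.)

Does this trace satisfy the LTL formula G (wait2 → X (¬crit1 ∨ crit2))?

wait2 → X (¬crit1 ∨ crit2) must hold at every position from 0 onward. It fails at position 2, so G (wait2 → X (¬crit1 ∨ crit2)) is false.
Positions where wait2 holds: 0, 2, 5, 6, 7, 8, 9.
Check X (¬crit1 ∨ crit2) at each: 0→ok, 2→fails, 5→ok, 6→ok, 7→fails, 8→ok, 9→ok.

No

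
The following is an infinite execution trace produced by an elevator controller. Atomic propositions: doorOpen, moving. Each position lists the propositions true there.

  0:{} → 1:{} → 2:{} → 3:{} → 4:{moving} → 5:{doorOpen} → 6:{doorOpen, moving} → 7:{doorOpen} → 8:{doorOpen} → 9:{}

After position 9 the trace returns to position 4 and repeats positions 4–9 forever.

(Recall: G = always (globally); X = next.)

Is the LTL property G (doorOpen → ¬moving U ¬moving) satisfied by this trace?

Violated

doorOpen → ¬moving U ¬moving must hold at every position from 0 onward. It fails at position 6, so G (doorOpen → ¬moving U ¬moving) is false.
Positions where doorOpen holds: 5, 6, 7, 8.
Check ¬moving U ¬moving at each: 5→ok, 6→fails, 7→ok, 8→ok.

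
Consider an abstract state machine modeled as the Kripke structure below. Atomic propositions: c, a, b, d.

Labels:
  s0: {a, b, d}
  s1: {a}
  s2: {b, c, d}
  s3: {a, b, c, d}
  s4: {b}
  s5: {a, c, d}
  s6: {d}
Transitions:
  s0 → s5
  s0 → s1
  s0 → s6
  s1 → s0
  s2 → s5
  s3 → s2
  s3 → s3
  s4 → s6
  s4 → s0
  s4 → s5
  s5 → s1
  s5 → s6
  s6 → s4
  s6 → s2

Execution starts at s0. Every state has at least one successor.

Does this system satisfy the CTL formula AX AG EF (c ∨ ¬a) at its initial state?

States satisfying AG EF (c ∨ ¬a): {s0, s1, s2, s3, s4, s5, s6}.
States satisfying AX AG EF (c ∨ ¬a): {s0, s1, s2, s3, s4, s5, s6}.
s0 ∈ Sat(AX AG EF (c ∨ ¬a)).

Satisfied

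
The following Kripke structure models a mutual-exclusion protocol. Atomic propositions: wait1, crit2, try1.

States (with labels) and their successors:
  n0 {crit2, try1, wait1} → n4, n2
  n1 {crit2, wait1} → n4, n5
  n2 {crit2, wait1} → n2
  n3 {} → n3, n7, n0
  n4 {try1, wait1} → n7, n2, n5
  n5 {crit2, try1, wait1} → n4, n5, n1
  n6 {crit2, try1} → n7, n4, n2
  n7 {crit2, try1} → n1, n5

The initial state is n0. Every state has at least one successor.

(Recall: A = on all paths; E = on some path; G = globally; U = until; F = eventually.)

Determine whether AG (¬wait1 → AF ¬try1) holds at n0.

States satisfying ¬wait1 → AF ¬try1: {n0, n1, n2, n3, n4, n5}.
States satisfying AG (¬wait1 → AF ¬try1): {n2}.
n7 is reachable from n0 and violates ¬wait1 → AF ¬try1, so AG fails at n0.
n0 ∉ Sat(AG (¬wait1 → AF ¬try1)).

Does not hold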